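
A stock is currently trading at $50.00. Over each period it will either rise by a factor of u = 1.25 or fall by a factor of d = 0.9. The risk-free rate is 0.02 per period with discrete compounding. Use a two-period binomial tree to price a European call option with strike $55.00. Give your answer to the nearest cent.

Risk-neutral probability p = (1 + 0.02 − 0.9)/(1.25 − 0.9) = 0.1200/0.3500 = 0.3429
Terminal stock prices: S_uu = 78.12, S_ud = 56.25, S_dd = 40.5
Terminal payoffs (S − K): max(23.12, 0) = 23.12, max(1.25, 0) = 1.25, max(-14.5, 0) = 0
Node u (S = 62.5): V_u = 1/1.02·[0.3429·23.1250 + 0.6571·1.2500] = 8.5784
Node d (S = 45): V_d = 1/1.02·[0.3429·1.2500 + 0.6571·0.0000] = 0.4202
Node 0 (S = 50): V_0 = 1/1.02·[0.3429·8.5784 + 0.6571·0.4202] = 3.1542

$3.15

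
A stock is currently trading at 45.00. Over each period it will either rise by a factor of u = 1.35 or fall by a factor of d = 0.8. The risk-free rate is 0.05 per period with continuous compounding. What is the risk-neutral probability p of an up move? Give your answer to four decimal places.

p = 0.4569

Risk-neutral probability p = (e^0.05 − 0.8)/(1.35 − 0.8) = 0.2513/0.5500 = 0.4569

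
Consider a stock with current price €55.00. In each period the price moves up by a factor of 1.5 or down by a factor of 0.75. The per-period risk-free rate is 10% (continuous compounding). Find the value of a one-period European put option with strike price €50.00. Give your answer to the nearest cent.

€4.17

Risk-neutral probability p = (e^0.1 − 0.75)/(1.5 − 0.75) = 0.3552/0.7500 = 0.4736
Terminal stock prices: S_u = 82.5, S_d = 41.25
Terminal payoffs (K − S): max(-32.5, 0) = 0, max(8.75, 0) = 8.75
Node 0 (S = 55): V_0 = e^(−0.1)·[0.4736·0.0000 + 0.5264·8.7500] = 4.1680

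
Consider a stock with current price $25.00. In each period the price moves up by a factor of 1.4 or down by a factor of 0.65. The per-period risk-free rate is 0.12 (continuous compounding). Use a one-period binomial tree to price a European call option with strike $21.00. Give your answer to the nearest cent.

$7.91

Risk-neutral probability p = (e^0.12 − 0.65)/(1.4 − 0.65) = 0.4775/0.7500 = 0.6367
Terminal stock prices: S_u = 35, S_d = 16.25
Terminal payoffs (S − K): max(14, 0) = 14, max(-4.75, 0) = 0
Node 0 (S = 25): V_0 = e^(−0.12)·[0.6367·14.0000 + 0.3633·0.0000] = 7.9054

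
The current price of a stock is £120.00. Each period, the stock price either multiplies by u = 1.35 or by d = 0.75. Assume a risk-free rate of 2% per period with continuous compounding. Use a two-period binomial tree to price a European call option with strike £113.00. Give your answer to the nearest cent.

Risk-neutral probability p = (e^0.02 − 0.75)/(1.35 − 0.75) = 0.2702/0.6000 = 0.4503
Terminal stock prices: S_uu = 218.7, S_ud = 121.5, S_dd = 67.5
Terminal payoffs (S − K): max(105.7, 0) = 105.7, max(8.5, 0) = 8.5, max(-45.5, 0) = 0
Node u (S = 162): V_u = e^(−0.02)·[0.4503·105.7000 + 0.5497·8.5000] = 51.2375
Node d (S = 90): V_d = e^(−0.02)·[0.4503·8.5000 + 0.5497·0.0000] = 3.7521
Node 0 (S = 120): V_0 = e^(−0.02)·[0.4503·51.2375 + 0.5497·3.7521] = 24.6387

£24.64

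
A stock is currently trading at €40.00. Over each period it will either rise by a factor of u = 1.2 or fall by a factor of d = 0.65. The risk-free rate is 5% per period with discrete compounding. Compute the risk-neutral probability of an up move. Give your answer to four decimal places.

p = 0.7273

Risk-neutral probability p = (1 + 0.05 − 0.65)/(1.2 − 0.65) = 0.4000/0.5500 = 0.7273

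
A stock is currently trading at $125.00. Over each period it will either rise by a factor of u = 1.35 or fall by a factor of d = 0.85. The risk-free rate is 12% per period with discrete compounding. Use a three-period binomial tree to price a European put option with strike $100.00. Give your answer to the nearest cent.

$1.61

Risk-neutral probability p = (1 + 0.12 − 0.85)/(1.35 − 0.85) = 0.2700/0.5000 = 0.5400
Terminal stock prices: S_uuu = 307.5, S_uud = 193.6, S_udd = 121.9, S_ddd = 76.77
Terminal payoffs (K − S): max(-207.5, 0) = 0, max(-93.64, 0) = 0, max(-21.92, 0) = 0, max(23.23, 0) = 23.23
Node uu (S = 227.8): V_uu = 1/1.12·[0.5400·0.0000 + 0.4600·0.0000] = 0.0000
Node ud (S = 143.4): V_ud = 1/1.12·[0.5400·0.0000 + 0.4600·0.0000] = 0.0000
Node dd (S = 90.31): V_dd = 1/1.12·[0.5400·0.0000 + 0.4600·23.2344] = 9.5427
Node u (S = 168.8): V_u = 1/1.12·[0.5400·0.0000 + 0.4600·0.0000] = 0.0000
Node d (S = 106.2): V_d = 1/1.12·[0.5400·0.0000 + 0.4600·9.5427] = 3.9193
Node 0 (S = 125): V_0 = 1/1.12·[0.5400·0.0000 + 0.4600·3.9193] = 1.6097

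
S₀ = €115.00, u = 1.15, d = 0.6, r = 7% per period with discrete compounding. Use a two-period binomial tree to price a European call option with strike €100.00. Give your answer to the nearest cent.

Risk-neutral probability p = (1 + 0.07 − 0.6)/(1.15 − 0.6) = 0.4700/0.5500 = 0.8545
Terminal stock prices: S_uu = 152.1, S_ud = 79.35, S_dd = 41.4
Terminal payoffs (S − K): max(52.09, 0) = 52.09, max(-20.65, 0) = 0, max(-58.6, 0) = 0
Node u (S = 132.2): V_u = 1/1.07·[0.8545·52.0875 + 0.1455·0.0000] = 41.5992
Node d (S = 69): V_d = 1/1.07·[0.8545·0.0000 + 0.1455·0.0000] = 0.0000
Node 0 (S = 115): V_0 = 1/1.07·[0.8545·41.5992 + 0.1455·0.0000] = 33.2228

€33.22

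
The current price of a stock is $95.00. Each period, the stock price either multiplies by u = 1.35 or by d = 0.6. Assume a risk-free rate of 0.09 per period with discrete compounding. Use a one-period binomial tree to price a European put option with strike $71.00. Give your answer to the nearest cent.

$4.45

Risk-neutral probability p = (1 + 0.09 − 0.6)/(1.35 − 0.6) = 0.4900/0.7500 = 0.6533
Terminal stock prices: S_u = 128.2, S_d = 57
Terminal payoffs (K − S): max(-57.25, 0) = 0, max(14, 0) = 14
Node 0 (S = 95): V_0 = 1/1.09·[0.6533·0.0000 + 0.3467·14.0000] = 4.4526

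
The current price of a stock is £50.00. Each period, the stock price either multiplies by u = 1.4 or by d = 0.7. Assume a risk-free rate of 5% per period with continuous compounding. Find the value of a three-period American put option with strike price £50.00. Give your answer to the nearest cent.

Risk-neutral probability p = (e^0.05 − 0.7)/(1.4 − 0.7) = 0.3513/0.7000 = 0.5018
Terminal stock prices: S_uuu = 137.2, S_uud = 68.6, S_udd = 34.3, S_ddd = 17.15
Terminal payoffs (K − S): max(-87.2, 0) = 0, max(-18.6, 0) = 0, max(15.7, 0) = 15.7, max(32.85, 0) = 32.85
Node uu (S = 98): continuation = e^(−0.05)·[0.5018·0.0000 + 0.4982·0.0000] = 0.0000; exercise value = 0.0000 ≤ continuation, so V_uu = 0.0000
Node ud (S = 49): continuation = e^(−0.05)·[0.5018·0.0000 + 0.4982·15.7000] = 7.4400; exercise value = 1.0000 ≤ continuation, so V_ud = 7.4400
Node dd (S = 24.5): continuation = e^(−0.05)·[0.5018·15.7000 + 0.4982·32.8500] = 23.0615; exercise value = 25.5000 > continuation, so V_dd = 25.5000 (exercise)
Node u (S = 70): continuation = e^(−0.05)·[0.5018·0.0000 + 0.4982·7.4400] = 3.5257; exercise value = 0.0000 ≤ continuation, so V_u = 3.5257
Node d (S = 35): continuation = e^(−0.05)·[0.5018·7.4400 + 0.4982·25.5000] = 15.6356; exercise value = 15.0000 ≤ continuation, so V_d = 15.6356
Node 0 (S = 50): continuation = e^(−0.05)·[0.5018·3.5257 + 0.4982·15.6356] = 9.0925; exercise value = 0.0000 ≤ continuation, so V_0 = 9.0925

£9.09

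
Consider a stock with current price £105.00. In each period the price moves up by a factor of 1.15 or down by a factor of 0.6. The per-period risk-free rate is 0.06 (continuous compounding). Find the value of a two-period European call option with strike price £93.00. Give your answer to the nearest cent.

£28.68

Risk-neutral probability p = (e^0.06 − 0.6)/(1.15 − 0.6) = 0.4618/0.5500 = 0.8397
Terminal stock prices: S_uu = 138.9, S_ud = 72.45, S_dd = 37.8
Terminal payoffs (S − K): max(45.86, 0) = 45.86, max(-20.55, 0) = 0, max(-55.2, 0) = 0
Node u (S = 120.7): V_u = e^(−0.06)·[0.8397·45.8625 + 0.1603·0.0000] = 36.2682
Node d (S = 63): V_d = e^(−0.06)·[0.8397·0.0000 + 0.1603·0.0000] = 0.0000
Node 0 (S = 105): V_0 = e^(−0.06)·[0.8397·36.2682 + 0.1603·0.0000] = 28.6810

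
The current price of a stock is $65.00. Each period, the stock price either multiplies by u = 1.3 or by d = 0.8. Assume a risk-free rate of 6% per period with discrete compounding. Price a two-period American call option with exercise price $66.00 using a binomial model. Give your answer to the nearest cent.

$11.26

Risk-neutral probability p = (1 + 0.06 − 0.8)/(1.3 − 0.8) = 0.2600/0.5000 = 0.5200
Terminal stock prices: S_uu = 109.9, S_ud = 67.6, S_dd = 41.6
Terminal payoffs (S − K): max(43.85, 0) = 43.85, max(1.6, 0) = 1.6, max(-24.4, 0) = 0
Node u (S = 84.5): continuation = 1/1.06·[0.5200·43.8500 + 0.4800·1.6000] = 22.2358; exercise value = 18.5000 ≤ continuation, so V_u = 22.2358
Node d (S = 52): continuation = 1/1.06·[0.5200·1.6000 + 0.4800·0.0000] = 0.7849; exercise value = 0.0000 ≤ continuation, so V_d = 0.7849
Node 0 (S = 65): continuation = 1/1.06·[0.5200·22.2358 + 0.4800·0.7849] = 11.2636; exercise value = 0.0000 ≤ continuation, so V_0 = 11.2636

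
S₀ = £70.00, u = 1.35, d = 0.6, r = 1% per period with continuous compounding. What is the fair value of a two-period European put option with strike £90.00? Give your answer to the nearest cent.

£29.23

Risk-neutral probability p = (e^0.01 − 0.6)/(1.35 − 0.6) = 0.4101/0.7500 = 0.5467
Terminal stock prices: S_uu = 127.6, S_ud = 56.7, S_dd = 25.2
Terminal payoffs (K − S): max(-37.58, 0) = 0, max(33.3, 0) = 33.3, max(64.8, 0) = 64.8
Node u (S = 94.5): V_u = e^(−0.01)·[0.5467·0.0000 + 0.4533·33.3000] = 14.9436
Node d (S = 42): V_d = e^(−0.01)·[0.5467·33.3000 + 0.4533·64.8000] = 47.1045
Node 0 (S = 70): V_0 = e^(−0.01)·[0.5467·14.9436 + 0.4533·47.1045] = 29.2273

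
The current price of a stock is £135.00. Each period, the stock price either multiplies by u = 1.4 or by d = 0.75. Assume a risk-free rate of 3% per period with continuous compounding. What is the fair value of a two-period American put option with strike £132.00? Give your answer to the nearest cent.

Risk-neutral probability p = (e^0.03 − 0.75)/(1.4 − 0.75) = 0.2805/0.6500 = 0.4315
Terminal stock prices: S_uu = 264.6, S_ud = 141.8, S_dd = 75.94
Terminal payoffs (K − S): max(-132.6, 0) = 0, max(-9.75, 0) = 0, max(56.06, 0) = 56.06
Node u (S = 189): continuation = e^(−0.03)·[0.4315·0.0000 + 0.5685·0.0000] = 0.0000; exercise value = 0.0000 ≤ continuation, so V_u = 0.0000
Node d (S = 101.2): continuation = e^(−0.03)·[0.4315·0.0000 + 0.5685·56.0625] = 30.9313; exercise value = 30.7500 ≤ continuation, so V_d = 30.9313
Node 0 (S = 135): continuation = e^(−0.03)·[0.4315·0.0000 + 0.5685·30.9313] = 17.0657; exercise value = 0.0000 ≤ continuation, so V_0 = 17.0657

£17.07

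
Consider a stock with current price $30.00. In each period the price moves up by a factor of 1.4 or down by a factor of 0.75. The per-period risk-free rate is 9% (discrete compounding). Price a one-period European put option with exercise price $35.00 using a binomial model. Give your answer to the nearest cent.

Risk-neutral probability p = (1 + 0.09 − 0.75)/(1.4 − 0.75) = 0.3400/0.6500 = 0.5231
Terminal stock prices: S_u = 42, S_d = 22.5
Terminal payoffs (K − S): max(-7, 0) = 0, max(12.5, 0) = 12.5
Node 0 (S = 30): V_0 = 1/1.09·[0.5231·0.0000 + 0.4769·12.5000] = 5.4693

$5.47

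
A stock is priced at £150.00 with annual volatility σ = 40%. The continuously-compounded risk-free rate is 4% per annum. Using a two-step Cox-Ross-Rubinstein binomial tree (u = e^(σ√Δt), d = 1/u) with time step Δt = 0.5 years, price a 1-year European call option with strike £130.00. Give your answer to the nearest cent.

CRR parameters: u = e^(σ√Δt) = e^(0.4·√0.5) = 1.3269, d = 1/u = 0.7536
Per-period rate: rΔt = 0.04·0.5 = 0.02, so R = e^0.02 = 1.0202
Risk-neutral probability p = (e^0.02 − 0.7536)/(1.3269 − 0.7536) = 0.2666/0.5733 = 0.4650
Terminal stock prices: S_uu = 264.1, S_ud = 150, S_dd = 85.2
Terminal payoffs (S − K): max(134.1, 0) = 134.1, max(20, 0) = 20, max(-44.8, 0) = 0
Node u (S = 199): V_u = e^(−0.02)·[0.4650·134.0981 + 0.5350·20.0000] = 71.6086
Node d (S = 113): V_d = e^(−0.02)·[0.4650·20.0000 + 0.5350·0.0000] = 9.1158
Node 0 (S = 150): V_0 = e^(−0.02)·[0.4650·71.6086 + 0.5350·9.1158] = 37.4188

£37.42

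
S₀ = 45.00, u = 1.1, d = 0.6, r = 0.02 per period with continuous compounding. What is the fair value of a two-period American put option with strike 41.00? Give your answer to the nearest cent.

3.65

Risk-neutral probability p = (e^0.02 − 0.6)/(1.1 − 0.6) = 0.4202/0.5000 = 0.8404
Terminal stock prices: S_uu = 54.45, S_ud = 29.7, S_dd = 16.2
Terminal payoffs (K − S): max(-13.45, 0) = 0, max(11.3, 0) = 11.3, max(24.8, 0) = 24.8
Node u (S = 49.5): continuation = e^(−0.02)·[0.8404·0.0000 + 0.1596·11.3000] = 1.7677; exercise value = 0.0000 ≤ continuation, so V_u = 1.7677
Node d (S = 27): continuation = e^(−0.02)·[0.8404·11.3000 + 0.1596·24.8000] = 13.1881; exercise value = 14.0000 > continuation, so V_d = 14.0000 (exercise)
Node 0 (S = 45): continuation = e^(−0.02)·[0.8404·1.7677 + 0.1596·14.0000] = 3.6463; exercise value = 0.0000 ≤ continuation, so V_0 = 3.6463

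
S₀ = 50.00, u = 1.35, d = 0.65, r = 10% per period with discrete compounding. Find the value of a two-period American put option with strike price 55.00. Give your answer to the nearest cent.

9.42

Risk-neutral probability p = (1 + 0.1 − 0.65)/(1.35 − 0.65) = 0.4500/0.7000 = 0.6429
Terminal stock prices: S_uu = 91.13, S_ud = 43.88, S_dd = 21.13
Terminal payoffs (K − S): max(-36.13, 0) = 0, max(11.12, 0) = 11.12, max(33.88, 0) = 33.88
Node u (S = 67.5): continuation = 1/1.1·[0.6429·0.0000 + 0.3571·11.1250] = 3.6120; exercise value = 0.0000 ≤ continuation, so V_u = 3.6120
Node d (S = 32.5): continuation = 1/1.1·[0.6429·11.1250 + 0.3571·33.8750] = 17.5000; exercise value = 22.5000 > continuation, so V_d = 22.5000 (exercise)
Node 0 (S = 50): continuation = 1/1.1·[0.6429·3.6120 + 0.3571·22.5000] = 9.4161; exercise value = 5.0000 ≤ continuation, so V_0 = 9.4161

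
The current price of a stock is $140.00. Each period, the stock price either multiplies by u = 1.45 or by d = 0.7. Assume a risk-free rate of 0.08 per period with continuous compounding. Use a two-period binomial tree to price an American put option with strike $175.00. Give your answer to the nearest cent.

Risk-neutral probability p = (e^0.08 − 0.7)/(1.45 − 0.7) = 0.3833/0.7500 = 0.5110
Terminal stock prices: S_uu = 294.4, S_ud = 142.1, S_dd = 68.6
Terminal payoffs (K − S): max(-119.4, 0) = 0, max(32.9, 0) = 32.9, max(106.4, 0) = 106.4
Node u (S = 203): continuation = e^(−0.08)·[0.5110·0.0000 + 0.4890·32.9000] = 14.8497; exercise value = 0.0000 ≤ continuation, so V_u = 14.8497
Node d (S = 98): continuation = e^(−0.08)·[0.5110·32.9000 + 0.4890·106.4000] = 63.5454; exercise value = 77.0000 > continuation, so V_d = 77.0000 (exercise)
Node 0 (S = 140): continuation = e^(−0.08)·[0.5110·14.8497 + 0.4890·77.0000] = 41.7600; exercise value = 35.0000 ≤ continuation, so V_0 = 41.7600

$41.76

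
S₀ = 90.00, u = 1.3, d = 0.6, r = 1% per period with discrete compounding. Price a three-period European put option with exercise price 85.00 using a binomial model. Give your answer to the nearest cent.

Risk-neutral probability p = (1 + 0.01 − 0.6)/(1.3 − 0.6) = 0.4100/0.7000 = 0.5857
Terminal stock prices: S_uuu = 197.7, S_uud = 91.26, S_udd = 42.12, S_ddd = 19.44
Terminal payoffs (K − S): max(-112.7, 0) = 0, max(-6.26, 0) = 0, max(42.88, 0) = 42.88, max(65.56, 0) = 65.56
Node uu (S = 152.1): V_uu = 1/1.01·[0.5857·0.0000 + 0.4143·0.0000] = 0.0000
Node ud (S = 70.2): V_ud = 1/1.01·[0.5857·0.0000 + 0.4143·42.8800] = 17.5887
Node dd (S = 32.4): V_dd = 1/1.01·[0.5857·42.8800 + 0.4143·65.5600] = 51.7584
Node u (S = 117): V_u = 1/1.01·[0.5857·0.0000 + 0.4143·17.5887] = 7.2146
Node d (S = 54): V_d = 1/1.01·[0.5857·17.5887 + 0.4143·51.7584] = 31.4304
Node 0 (S = 90): V_0 = 1/1.01·[0.5857·7.2146 + 0.4143·31.4304] = 17.0761

17.08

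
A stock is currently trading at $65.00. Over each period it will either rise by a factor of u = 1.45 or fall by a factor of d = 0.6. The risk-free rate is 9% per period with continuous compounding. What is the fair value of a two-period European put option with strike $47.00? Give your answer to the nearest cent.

$3.45

Risk-neutral probability p = (e^0.09 − 0.6)/(1.45 − 0.6) = 0.4942/0.8500 = 0.5814
Terminal stock prices: S_uu = 136.7, S_ud = 56.55, S_dd = 23.4
Terminal payoffs (K − S): max(-89.66, 0) = 0, max(-9.55, 0) = 0, max(23.6, 0) = 23.6
Node u (S = 94.25): V_u = e^(−0.09)·[0.5814·0.0000 + 0.4186·0.0000] = 0.0000
Node d (S = 39): V_d = e^(−0.09)·[0.5814·0.0000 + 0.4186·23.6000] = 9.0291
Node 0 (S = 65): V_0 = e^(−0.09)·[0.5814·0.0000 + 0.4186·9.0291] = 3.4544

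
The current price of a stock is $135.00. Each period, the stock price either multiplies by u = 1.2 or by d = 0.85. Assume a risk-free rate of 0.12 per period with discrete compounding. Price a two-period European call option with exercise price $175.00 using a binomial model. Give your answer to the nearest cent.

$9.20

Risk-neutral probability p = (1 + 0.12 − 0.85)/(1.2 − 0.85) = 0.2700/0.3500 = 0.7714
Terminal stock prices: S_uu = 194.4, S_ud = 137.7, S_dd = 97.54
Terminal payoffs (S − K): max(19.4, 0) = 19.4, max(-37.3, 0) = 0, max(-77.46, 0) = 0
Node u (S = 162): V_u = 1/1.12·[0.7714·19.4000 + 0.2286·0.0000] = 13.3622
Node d (S = 114.8): V_d = 1/1.12·[0.7714·0.0000 + 0.2286·0.0000] = 0.0000
Node 0 (S = 135): V_0 = 1/1.12·[0.7714·13.3622 + 0.2286·0.0000] = 9.2036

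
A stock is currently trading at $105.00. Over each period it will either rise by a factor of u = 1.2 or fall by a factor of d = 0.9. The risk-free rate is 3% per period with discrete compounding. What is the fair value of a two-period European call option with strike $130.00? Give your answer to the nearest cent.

Risk-neutral probability p = (1 + 0.03 − 0.9)/(1.2 − 0.9) = 0.1300/0.3000 = 0.4333
Terminal stock prices: S_uu = 151.2, S_ud = 113.4, S_dd = 85.05
Terminal payoffs (S − K): max(21.2, 0) = 21.2, max(-16.6, 0) = 0, max(-44.95, 0) = 0
Node u (S = 126): V_u = 1/1.03·[0.4333·21.2000 + 0.5667·0.0000] = 8.9191
Node d (S = 94.5): V_d = 1/1.03·[0.4333·0.0000 + 0.5667·0.0000] = 0.0000
Node 0 (S = 105): V_0 = 1/1.03·[0.4333·8.9191 + 0.5667·0.0000] = 3.7524

$3.75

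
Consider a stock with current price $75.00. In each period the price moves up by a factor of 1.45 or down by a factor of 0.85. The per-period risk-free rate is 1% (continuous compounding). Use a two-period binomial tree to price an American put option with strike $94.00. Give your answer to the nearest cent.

Risk-neutral probability p = (e^0.01 − 0.85)/(1.45 − 0.85) = 0.1601/0.6000 = 0.2668
Terminal stock prices: S_uu = 157.7, S_ud = 92.44, S_dd = 54.19
Terminal payoffs (K − S): max(-63.69, 0) = 0, max(1.562, 0) = 1.562, max(39.81, 0) = 39.81
Node u (S = 108.8): continuation = e^(−0.01)·[0.2668·0.0000 + 0.7332·1.5625] = 1.1343; exercise value = 0.0000 ≤ continuation, so V_u = 1.1343
Node d (S = 63.75): continuation = e^(−0.01)·[0.2668·1.5625 + 0.7332·39.8125] = 29.3147; exercise value = 30.2500 > continuation, so V_d = 30.2500 (exercise)
Node 0 (S = 75): continuation = e^(−0.01)·[0.2668·1.1343 + 0.7332·30.2500] = 22.2597; exercise value = 19.0000 ≤ continuation, so V_0 = 22.2597

$22.26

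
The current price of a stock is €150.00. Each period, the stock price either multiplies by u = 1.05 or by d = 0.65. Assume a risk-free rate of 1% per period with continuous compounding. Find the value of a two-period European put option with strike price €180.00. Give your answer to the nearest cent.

Risk-neutral probability p = (e^0.01 − 0.65)/(1.05 − 0.65) = 0.3601/0.4000 = 0.9001
Terminal stock prices: S_uu = 165.4, S_ud = 102.4, S_dd = 63.38
Terminal payoffs (K − S): max(14.62, 0) = 14.62, max(77.62, 0) = 77.62, max(116.6, 0) = 116.6
Node u (S = 157.5): V_u = e^(−0.01)·[0.9001·14.6250 + 0.0999·77.6250] = 20.7090
Node d (S = 97.5): V_d = e^(−0.01)·[0.9001·77.6250 + 0.0999·116.6250] = 80.7090
Node 0 (S = 150): V_0 = e^(−0.01)·[0.9001·20.7090 + 0.0999·80.7090] = 26.4358

€26.44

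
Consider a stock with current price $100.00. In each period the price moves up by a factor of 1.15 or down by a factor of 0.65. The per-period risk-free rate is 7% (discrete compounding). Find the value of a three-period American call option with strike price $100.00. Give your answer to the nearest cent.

$25.20

Risk-neutral probability p = (1 + 0.07 − 0.65)/(1.15 − 0.65) = 0.4200/0.5000 = 0.8400
Terminal stock prices: S_uuu = 152.1, S_uud = 85.96, S_udd = 48.59, S_ddd = 27.46
Terminal payoffs (S − K): max(52.09, 0) = 52.09, max(-14.04, 0) = 0, max(-51.41, 0) = 0, max(-72.54, 0) = 0
Node uu (S = 132.2): continuation = 1/1.07·[0.8400·52.0875 + 0.1600·0.0000] = 40.8911; exercise value = 32.2500 ≤ continuation, so V_uu = 40.8911
Node ud (S = 74.75): continuation = 1/1.07·[0.8400·0.0000 + 0.1600·0.0000] = 0.0000; exercise value = 0.0000 ≤ continuation, so V_ud = 0.0000
Node dd (S = 42.25): continuation = 1/1.07·[0.8400·0.0000 + 0.1600·0.0000] = 0.0000; exercise value = 0.0000 ≤ continuation, so V_dd = 0.0000
Node u (S = 115): continuation = 1/1.07·[0.8400·40.8911 + 0.1600·0.0000] = 32.1014; exercise value = 15.0000 ≤ continuation, so V_u = 32.1014
Node d (S = 65): continuation = 1/1.07·[0.8400·0.0000 + 0.1600·0.0000] = 0.0000; exercise value = 0.0000 ≤ continuation, so V_d = 0.0000
Node 0 (S = 100): continuation = 1/1.07·[0.8400·32.1014 + 0.1600·0.0000] = 25.2011; exercise value = 0.0000 ≤ continuation, so V_0 = 25.2011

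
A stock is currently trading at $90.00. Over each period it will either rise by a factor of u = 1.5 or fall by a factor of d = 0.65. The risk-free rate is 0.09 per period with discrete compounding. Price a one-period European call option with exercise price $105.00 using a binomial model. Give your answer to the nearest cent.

Risk-neutral probability p = (1 + 0.09 − 0.65)/(1.5 − 0.65) = 0.4400/0.8500 = 0.5176
Terminal stock prices: S_u = 135, S_d = 58.5
Terminal payoffs (S − K): max(30, 0) = 30, max(-46.5, 0) = 0
Node 0 (S = 90): V_0 = 1/1.09·[0.5176·30.0000 + 0.4824·0.0000] = 14.2472

$14.25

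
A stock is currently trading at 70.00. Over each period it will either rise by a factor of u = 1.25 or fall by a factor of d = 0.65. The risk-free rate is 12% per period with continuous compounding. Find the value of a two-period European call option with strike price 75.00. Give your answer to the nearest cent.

17.13

Risk-neutral probability p = (e^0.12 − 0.65)/(1.25 − 0.65) = 0.4775/0.6000 = 0.7958
Terminal stock prices: S_uu = 109.4, S_ud = 56.88, S_dd = 29.58
Terminal payoffs (S − K): max(34.38, 0) = 34.38, max(-18.12, 0) = 0, max(-45.42, 0) = 0
Node u (S = 87.5): V_u = e^(−0.12)·[0.7958·34.3750 + 0.2042·0.0000] = 24.2631
Node d (S = 45.5): V_d = e^(−0.12)·[0.7958·0.0000 + 0.2042·0.0000] = 0.0000
Node 0 (S = 70): V_0 = e^(−0.12)·[0.7958·24.2631 + 0.2042·0.0000] = 17.1258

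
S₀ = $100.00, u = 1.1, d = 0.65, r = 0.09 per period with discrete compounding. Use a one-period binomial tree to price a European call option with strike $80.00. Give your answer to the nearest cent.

$26.91

Risk-neutral probability p = (1 + 0.09 − 0.65)/(1.1 − 0.65) = 0.4400/0.4500 = 0.9778
Terminal stock prices: S_u = 110, S_d = 65
Terminal payoffs (S − K): max(30, 0) = 30, max(-15, 0) = 0
Node 0 (S = 100): V_0 = 1/1.09·[0.9778·30.0000 + 0.0222·0.0000] = 26.9113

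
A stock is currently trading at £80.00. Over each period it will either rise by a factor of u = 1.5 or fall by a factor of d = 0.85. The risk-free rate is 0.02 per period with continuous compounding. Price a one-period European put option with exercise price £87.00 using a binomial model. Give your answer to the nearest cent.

£13.75

Risk-neutral probability p = (e^0.02 − 0.85)/(1.5 − 0.85) = 0.1702/0.6500 = 0.2618
Terminal stock prices: S_u = 120, S_d = 68
Terminal payoffs (K − S): max(-33, 0) = 0, max(19, 0) = 19
Node 0 (S = 80): V_0 = e^(−0.02)·[0.2618·0.0000 + 0.7382·19.0000] = 13.7472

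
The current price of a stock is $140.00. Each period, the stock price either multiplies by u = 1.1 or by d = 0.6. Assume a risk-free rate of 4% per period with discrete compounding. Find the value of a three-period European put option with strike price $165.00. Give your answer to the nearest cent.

Risk-neutral probability p = (1 + 0.04 − 0.6)/(1.1 − 0.6) = 0.4400/0.5000 = 0.8800
Terminal stock prices: S_uuu = 186.3, S_uud = 101.6, S_udd = 55.44, S_ddd = 30.24
Terminal payoffs (K − S): max(-21.34, 0) = 0, max(63.36, 0) = 63.36, max(109.6, 0) = 109.6, max(134.8, 0) = 134.8
Node uu (S = 169.4): V_uu = 1/1.04·[0.8800·0.0000 + 0.1200·63.3600] = 7.3108
Node ud (S = 92.4): V_ud = 1/1.04·[0.8800·63.3600 + 0.1200·109.5600] = 66.2538
Node dd (S = 50.4): V_dd = 1/1.04·[0.8800·109.5600 + 0.1200·134.7600] = 108.2538
Node u (S = 154): V_u = 1/1.04·[0.8800·7.3108 + 0.1200·66.2538] = 13.8307
Node d (S = 84): V_d = 1/1.04·[0.8800·66.2538 + 0.1200·108.2538] = 68.5518
Node 0 (S = 140): V_0 = 1/1.04·[0.8800·13.8307 + 0.1200·68.5518] = 19.6127

$19.61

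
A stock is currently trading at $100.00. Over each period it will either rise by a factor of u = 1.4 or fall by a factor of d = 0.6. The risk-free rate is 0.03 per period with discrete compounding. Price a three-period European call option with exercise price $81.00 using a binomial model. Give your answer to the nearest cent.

$40.91

Risk-neutral probability p = (1 + 0.03 − 0.6)/(1.4 − 0.6) = 0.4300/0.8000 = 0.5375
Terminal stock prices: S_uuu = 274.4, S_uud = 117.6, S_udd = 50.4, S_ddd = 21.6
Terminal payoffs (S − K): max(193.4, 0) = 193.4, max(36.6, 0) = 36.6, max(-30.6, 0) = 0, max(-59.4, 0) = 0
Node uu (S = 196): V_uu = 1/1.03·[0.5375·193.4000 + 0.4625·36.6000] = 117.3592
Node ud (S = 84): V_ud = 1/1.03·[0.5375·36.6000 + 0.4625·0.0000] = 19.0995
Node dd (S = 36): V_dd = 1/1.03·[0.5375·0.0000 + 0.4625·0.0000] = 0.0000
Node u (S = 140): V_u = 1/1.03·[0.5375·117.3592 + 0.4625·19.0995] = 69.8195
Node d (S = 60): V_d = 1/1.03·[0.5375·19.0995 + 0.4625·0.0000] = 9.9670
Node 0 (S = 100): V_0 = 1/1.03·[0.5375·69.8195 + 0.4625·9.9670] = 40.9104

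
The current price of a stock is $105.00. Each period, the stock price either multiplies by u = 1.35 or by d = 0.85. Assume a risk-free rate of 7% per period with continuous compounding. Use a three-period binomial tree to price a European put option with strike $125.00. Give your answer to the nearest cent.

Risk-neutral probability p = (e^0.07 − 0.85)/(1.35 − 0.85) = 0.2225/0.5000 = 0.4450
Terminal stock prices: S_uuu = 258.3, S_uud = 162.7, S_udd = 102.4, S_ddd = 64.48
Terminal payoffs (K − S): max(-133.3, 0) = 0, max(-37.66, 0) = 0, max(22.59, 0) = 22.59, max(60.52, 0) = 60.52
Node uu (S = 191.4): V_uu = e^(−0.07)·[0.4450·0.0000 + 0.5550·0.0000] = 0.0000
Node ud (S = 120.5): V_ud = e^(−0.07)·[0.4450·0.0000 + 0.5550·22.5856] = 11.6872
Node dd (S = 75.86): V_dd = e^(−0.07)·[0.4450·22.5856 + 0.5550·60.5169] = 40.6867
Node u (S = 141.8): V_u = e^(−0.07)·[0.4450·0.0000 + 0.5550·11.6872] = 6.0477
Node d (S = 89.25): V_d = e^(−0.07)·[0.4450·11.6872 + 0.5550·40.6867] = 25.9033
Node 0 (S = 105): V_0 = e^(−0.07)·[0.4450·6.0477 + 0.5550·25.9033] = 15.9134

$15.91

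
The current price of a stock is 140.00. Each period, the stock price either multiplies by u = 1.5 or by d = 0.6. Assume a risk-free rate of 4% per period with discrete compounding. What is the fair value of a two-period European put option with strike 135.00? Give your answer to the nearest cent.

24.59

Risk-neutral probability p = (1 + 0.04 − 0.6)/(1.5 − 0.6) = 0.4400/0.9000 = 0.4889
Terminal stock prices: S_uu = 315, S_ud = 126, S_dd = 50.4
Terminal payoffs (K − S): max(-180, 0) = 0, max(9, 0) = 9, max(84.6, 0) = 84.6
Node u (S = 210): V_u = 1/1.04·[0.4889·0.0000 + 0.5111·9.0000] = 4.4231
Node d (S = 84): V_d = 1/1.04·[0.4889·9.0000 + 0.5111·84.6000] = 45.8077
Node 0 (S = 140): V_0 = 1/1.04·[0.4889·4.4231 + 0.5111·45.8077] = 24.5916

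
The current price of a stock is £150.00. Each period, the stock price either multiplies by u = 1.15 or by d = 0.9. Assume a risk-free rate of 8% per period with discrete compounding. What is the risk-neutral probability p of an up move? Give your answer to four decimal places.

Risk-neutral probability p = (1 + 0.08 − 0.9)/(1.15 − 0.9) = 0.1800/0.2500 = 0.7200

p = 0.7200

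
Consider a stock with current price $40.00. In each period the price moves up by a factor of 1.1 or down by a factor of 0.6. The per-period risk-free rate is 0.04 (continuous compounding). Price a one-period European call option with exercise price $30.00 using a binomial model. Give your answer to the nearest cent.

Risk-neutral probability p = (e^0.04 − 0.6)/(1.1 − 0.6) = 0.4408/0.5000 = 0.8816
Terminal stock prices: S_u = 44, S_d = 24
Terminal payoffs (S − K): max(14, 0) = 14, max(-6, 0) = 0
Node 0 (S = 40): V_0 = e^(−0.04)·[0.8816·14.0000 + 0.1184·0.0000] = 11.8587

$11.86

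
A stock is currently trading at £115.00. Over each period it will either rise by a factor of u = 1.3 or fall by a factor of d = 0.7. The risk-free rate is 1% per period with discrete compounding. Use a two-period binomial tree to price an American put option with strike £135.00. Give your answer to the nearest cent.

Risk-neutral probability p = (1 + 0.01 − 0.7)/(1.3 − 0.7) = 0.3100/0.6000 = 0.5167
Terminal stock prices: S_uu = 194.4, S_ud = 104.6, S_dd = 56.35
Terminal payoffs (K − S): max(-59.35, 0) = 0, max(30.35, 0) = 30.35, max(78.65, 0) = 78.65
Node u (S = 149.5): continuation = 1/1.01·[0.5167·0.0000 + 0.4833·30.3500] = 14.5239; exercise value = 0.0000 ≤ continuation, so V_u = 14.5239
Node d (S = 80.5): continuation = 1/1.01·[0.5167·30.3500 + 0.4833·78.6500] = 53.1634; exercise value = 54.5000 > continuation, so V_d = 54.5000 (exercise)
Node 0 (S = 115): continuation = 1/1.01·[0.5167·14.5239 + 0.4833·54.5000] = 33.5106; exercise value = 20.0000 ≤ continuation, so V_0 = 33.5106

£33.51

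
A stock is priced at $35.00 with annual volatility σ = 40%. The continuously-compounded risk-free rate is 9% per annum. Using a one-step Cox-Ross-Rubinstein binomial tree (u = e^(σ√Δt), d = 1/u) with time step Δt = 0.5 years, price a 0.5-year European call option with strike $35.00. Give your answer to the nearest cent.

CRR parameters: u = e^(σ√Δt) = e^(0.4·√0.5) = 1.3269, d = 1/u = 0.7536
Per-period rate: rΔt = 0.09·0.5 = 0.045, so R = e^0.045 = 1.0460
Risk-neutral probability p = (e^0.045 − 0.7536)/(1.3269 − 0.7536) = 0.2924/0.5733 = 0.5100
Terminal stock prices: S_u = 46.44, S_d = 26.38
Terminal payoffs (S − K): max(11.44, 0) = 11.44, max(-8.623, 0) = 0
Node 0 (S = 35): V_0 = e^(−0.045)·[0.5100·11.4414 + 0.4900·0.0000] = 5.5789

$5.58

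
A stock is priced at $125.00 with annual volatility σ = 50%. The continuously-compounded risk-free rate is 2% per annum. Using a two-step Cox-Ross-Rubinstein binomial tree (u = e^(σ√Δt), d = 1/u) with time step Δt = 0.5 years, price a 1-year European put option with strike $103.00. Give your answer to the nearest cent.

$13.34

CRR parameters: u = e^(σ√Δt) = e^(0.5·√0.5) = 1.4241, d = 1/u = 0.7022
Per-period rate: rΔt = 0.02·0.5 = 0.01, so R = e^0.01 = 1.0101
Risk-neutral probability p = (e^0.01 − 0.7022)/(1.4241 − 0.7022) = 0.3079/0.7219 = 0.4264
Terminal stock prices: S_uu = 253.5, S_ud = 125, S_dd = 61.63
Terminal payoffs (K − S): max(-150.5, 0) = 0, max(-22, 0) = 0, max(41.37, 0) = 41.37
Node u (S = 178): V_u = e^(−0.01)·[0.4264·0.0000 + 0.5736·0.0000] = 0.0000
Node d (S = 87.77): V_d = e^(−0.01)·[0.4264·0.0000 + 0.5736·41.3664] = 23.4899
Node 0 (S = 125): V_0 = e^(−0.01)·[0.4264·0.0000 + 0.5736·23.4899] = 13.3388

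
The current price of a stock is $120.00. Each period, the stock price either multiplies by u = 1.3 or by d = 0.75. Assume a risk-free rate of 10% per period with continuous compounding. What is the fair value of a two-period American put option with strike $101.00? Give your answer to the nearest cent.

$3.53

Risk-neutral probability p = (e^0.1 − 0.75)/(1.3 − 0.75) = 0.3552/0.5500 = 0.6458
Terminal stock prices: S_uu = 202.8, S_ud = 117, S_dd = 67.5
Terminal payoffs (K − S): max(-101.8, 0) = 0, max(-16, 0) = 0, max(33.5, 0) = 33.5
Node u (S = 156): continuation = e^(−0.1)·[0.6458·0.0000 + 0.3542·0.0000] = 0.0000; exercise value = 0.0000 ≤ continuation, so V_u = 0.0000
Node d (S = 90): continuation = e^(−0.1)·[0.6458·0.0000 + 0.3542·33.5000] = 10.7376; exercise value = 11.0000 > continuation, so V_d = 11.0000 (exercise)
Node 0 (S = 120): continuation = e^(−0.1)·[0.6458·0.0000 + 0.3542·11.0000] = 3.5258; exercise value = 0.0000 ≤ continuation, so V_0 = 3.5258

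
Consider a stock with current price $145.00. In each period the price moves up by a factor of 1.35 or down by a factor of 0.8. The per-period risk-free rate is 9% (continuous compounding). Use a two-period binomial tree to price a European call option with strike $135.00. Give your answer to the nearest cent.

Risk-neutral probability p = (e^0.09 − 0.8)/(1.35 − 0.8) = 0.2942/0.5500 = 0.5349
Terminal stock prices: S_uu = 264.3, S_ud = 156.6, S_dd = 92.8
Terminal payoffs (S − K): max(129.3, 0) = 129.3, max(21.6, 0) = 21.6, max(-42.2, 0) = 0
Node u (S = 195.8): V_u = e^(−0.09)·[0.5349·129.2625 + 0.4651·21.6000] = 72.3693
Node d (S = 116): V_d = e^(−0.09)·[0.5349·21.6000 + 0.4651·0.0000] = 10.5587
Node 0 (S = 145): V_0 = e^(−0.09)·[0.5349·72.3693 + 0.4651·10.5587] = 39.8646

$39.86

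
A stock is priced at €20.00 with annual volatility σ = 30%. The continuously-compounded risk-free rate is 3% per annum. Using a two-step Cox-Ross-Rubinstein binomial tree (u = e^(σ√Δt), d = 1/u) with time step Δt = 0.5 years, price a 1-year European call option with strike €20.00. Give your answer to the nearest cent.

€2.39

CRR parameters: u = e^(σ√Δt) = e^(0.3·√0.5) = 1.2363, d = 1/u = 0.8089
Per-period rate: rΔt = 0.03·0.5 = 0.015, so R = e^0.015 = 1.0151
Risk-neutral probability p = (e^0.015 − 0.8089)/(1.2363 − 0.8089) = 0.2063/0.4275 = 0.4825
Terminal stock prices: S_uu = 30.57, S_ud = 20, S_dd = 13.09
Terminal payoffs (S − K): max(10.57, 0) = 10.57, max(0, 0) = 0, max(-6.915, 0) = 0
Node u (S = 24.73): V_u = e^(−0.015)·[0.4825·10.5693 + 0.5175·0.0000] = 5.0240
Node d (S = 16.18): V_d = e^(−0.015)·[0.4825·0.0000 + 0.5175·0.0000] = 0.0000
Node 0 (S = 20): V_0 = e^(−0.015)·[0.4825·5.0240 + 0.5175·0.0000] = 2.3881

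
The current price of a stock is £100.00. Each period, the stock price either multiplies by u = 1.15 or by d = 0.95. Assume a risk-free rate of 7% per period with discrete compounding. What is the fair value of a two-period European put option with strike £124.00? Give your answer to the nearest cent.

£10.90

Risk-neutral probability p = (1 + 0.07 − 0.95)/(1.15 − 0.95) = 0.1200/0.2000 = 0.6000
Terminal stock prices: S_uu = 132.2, S_ud = 109.2, S_dd = 90.25
Terminal payoffs (K − S): max(-8.25, 0) = 0, max(14.75, 0) = 14.75, max(33.75, 0) = 33.75
Node u (S = 115): V_u = 1/1.07·[0.6000·0.0000 + 0.4000·14.7500] = 5.5140
Node d (S = 95): V_d = 1/1.07·[0.6000·14.7500 + 0.4000·33.7500] = 20.8879
Node 0 (S = 100): V_0 = 1/1.07·[0.6000·5.5140 + 0.4000·20.8879] = 10.9005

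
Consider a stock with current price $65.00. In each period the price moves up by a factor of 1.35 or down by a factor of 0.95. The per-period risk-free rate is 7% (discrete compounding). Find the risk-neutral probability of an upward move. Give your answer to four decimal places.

Risk-neutral probability p = (1 + 0.07 − 0.95)/(1.35 − 0.95) = 0.1200/0.4000 = 0.3000

p = 0.3000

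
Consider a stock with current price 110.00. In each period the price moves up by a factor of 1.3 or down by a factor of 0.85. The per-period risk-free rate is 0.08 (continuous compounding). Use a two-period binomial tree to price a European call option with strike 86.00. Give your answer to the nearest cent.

Risk-neutral probability p = (e^0.08 − 0.85)/(1.3 − 0.85) = 0.2333/0.4500 = 0.5184
Terminal stock prices: S_uu = 185.9, S_ud = 121.5, S_dd = 79.47
Terminal payoffs (S − K): max(99.9, 0) = 99.9, max(35.55, 0) = 35.55, max(-6.525, 0) = 0
Node u (S = 143): V_u = e^(−0.08)·[0.5184·99.9000 + 0.4816·35.5500] = 63.6120
Node d (S = 93.5): V_d = e^(−0.08)·[0.5184·35.5500 + 0.4816·0.0000] = 17.0127
Node 0 (S = 110): V_0 = e^(−0.08)·[0.5184·63.6120 + 0.4816·17.0127] = 38.0052

38.01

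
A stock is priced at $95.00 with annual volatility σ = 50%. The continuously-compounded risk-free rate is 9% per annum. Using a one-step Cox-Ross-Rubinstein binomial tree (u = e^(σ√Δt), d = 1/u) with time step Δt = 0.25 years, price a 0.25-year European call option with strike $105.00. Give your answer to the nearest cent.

CRR parameters: u = e^(σ√Δt) = e^(0.5·√0.25) = 1.2840, d = 1/u = 0.7788
Per-period rate: rΔt = 0.09·0.25 = 0.0225, so R = e^0.0225 = 1.0228
Risk-neutral probability p = (e^0.0225 − 0.7788)/(1.2840 − 0.7788) = 0.2440/0.5052 = 0.4829
Terminal stock prices: S_u = 122, S_d = 73.99
Terminal payoffs (S − K): max(16.98, 0) = 16.98, max(-31.01, 0) = 0
Node 0 (S = 95): V_0 = e^(−0.0225)·[0.4829·16.9824 + 0.5171·0.0000] = 8.0177

$8.02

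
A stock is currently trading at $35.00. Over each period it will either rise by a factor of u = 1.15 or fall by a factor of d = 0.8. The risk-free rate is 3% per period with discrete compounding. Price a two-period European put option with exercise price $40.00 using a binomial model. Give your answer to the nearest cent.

Risk-neutral probability p = (1 + 0.03 − 0.8)/(1.15 − 0.8) = 0.2300/0.3500 = 0.6571
Terminal stock prices: S_uu = 46.29, S_ud = 32.2, S_dd = 22.4
Terminal payoffs (K − S): max(-6.287, 0) = 0, max(7.8, 0) = 7.8, max(17.6, 0) = 17.6
Node u (S = 40.25): V_u = 1/1.03·[0.6571·0.0000 + 0.3429·7.8000] = 2.5964
Node d (S = 28): V_d = 1/1.03·[0.6571·7.8000 + 0.3429·17.6000] = 10.8350
Node 0 (S = 35): V_0 = 1/1.03·[0.6571·2.5964 + 0.3429·10.8350] = 5.2631

$5.26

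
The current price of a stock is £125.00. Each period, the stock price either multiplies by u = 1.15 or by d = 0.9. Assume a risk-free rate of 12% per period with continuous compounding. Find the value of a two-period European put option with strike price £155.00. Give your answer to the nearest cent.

Risk-neutral probability p = (e^0.12 − 0.9)/(1.15 − 0.9) = 0.2275/0.2500 = 0.9100
Terminal stock prices: S_uu = 165.3, S_ud = 129.4, S_dd = 101.2
Terminal payoffs (K − S): max(-10.31, 0) = 0, max(25.62, 0) = 25.62, max(53.75, 0) = 53.75
Node u (S = 143.8): V_u = e^(−0.12)·[0.9100·0.0000 + 0.0900·25.6250] = 2.0457
Node d (S = 112.5): V_d = e^(−0.12)·[0.9100·25.6250 + 0.0900·53.7500] = 24.9727
Node 0 (S = 125): V_0 = e^(−0.12)·[0.9100·2.0457 + 0.0900·24.9727] = 3.6448

£3.64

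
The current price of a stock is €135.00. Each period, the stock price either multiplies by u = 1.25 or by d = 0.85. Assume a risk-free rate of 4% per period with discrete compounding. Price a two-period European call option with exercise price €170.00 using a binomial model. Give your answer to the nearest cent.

Risk-neutral probability p = (1 + 0.04 − 0.85)/(1.25 − 0.85) = 0.1900/0.4000 = 0.4750
Terminal stock prices: S_uu = 210.9, S_ud = 143.4, S_dd = 97.54
Terminal payoffs (S − K): max(40.94, 0) = 40.94, max(-26.56, 0) = 0, max(-72.46, 0) = 0
Node u (S = 168.8): V_u = 1/1.04·[0.4750·40.9375 + 0.5250·0.0000] = 18.6974
Node d (S = 114.8): V_d = 1/1.04·[0.4750·0.0000 + 0.5250·0.0000] = 0.0000
Node 0 (S = 135): V_0 = 1/1.04·[0.4750·18.6974 + 0.5250·0.0000] = 8.5397

€8.54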